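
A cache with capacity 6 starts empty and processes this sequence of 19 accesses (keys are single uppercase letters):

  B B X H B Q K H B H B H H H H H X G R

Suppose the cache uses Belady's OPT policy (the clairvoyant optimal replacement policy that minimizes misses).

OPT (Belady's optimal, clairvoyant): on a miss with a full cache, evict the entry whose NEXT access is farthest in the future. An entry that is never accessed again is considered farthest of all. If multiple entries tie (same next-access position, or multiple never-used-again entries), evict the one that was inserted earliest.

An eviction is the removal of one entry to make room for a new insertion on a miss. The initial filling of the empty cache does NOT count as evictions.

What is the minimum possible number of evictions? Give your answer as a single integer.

Answer: 1

Derivation:
OPT (Belady) simulation (capacity=6):
  1. access B: MISS. Cache: [B]
  2. access B: HIT. Next use of B: step 5. Cache: [B]
  3. access X: MISS. Cache: [B X]
  4. access H: MISS. Cache: [B X H]
  5. access B: HIT. Next use of B: step 9. Cache: [B X H]
  6. access Q: MISS. Cache: [B X H Q]
  7. access K: MISS. Cache: [B X H Q K]
  8. access H: HIT. Next use of H: step 10. Cache: [B X H Q K]
  9. access B: HIT. Next use of B: step 11. Cache: [B X H Q K]
  10. access H: HIT. Next use of H: step 12. Cache: [B X H Q K]
  11. access B: HIT. Next use of B: never. Cache: [B X H Q K]
  12. access H: HIT. Next use of H: step 13. Cache: [B X H Q K]
  13. access H: HIT. Next use of H: step 14. Cache: [B X H Q K]
  14. access H: HIT. Next use of H: step 15. Cache: [B X H Q K]
  15. access H: HIT. Next use of H: step 16. Cache: [B X H Q K]
  16. access H: HIT. Next use of H: never. Cache: [B X H Q K]
  17. access X: HIT. Next use of X: never. Cache: [B X H Q K]
  18. access G: MISS. Cache: [B X H Q K G]
  19. access R: MISS, evict B (next use: never). Cache: [X H Q K G R]
Total: 12 hits, 7 misses, 1 evictions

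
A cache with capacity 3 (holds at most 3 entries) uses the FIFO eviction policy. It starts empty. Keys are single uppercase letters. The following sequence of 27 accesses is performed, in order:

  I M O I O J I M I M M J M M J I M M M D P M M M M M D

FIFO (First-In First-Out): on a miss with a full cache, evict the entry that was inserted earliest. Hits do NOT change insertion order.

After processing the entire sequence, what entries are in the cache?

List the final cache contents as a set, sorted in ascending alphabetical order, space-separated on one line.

FIFO simulation (capacity=3):
  1. access I: MISS. Cache (old->new): [I]
  2. access M: MISS. Cache (old->new): [I M]
  3. access O: MISS. Cache (old->new): [I M O]
  4. access I: HIT. Cache (old->new): [I M O]
  5. access O: HIT. Cache (old->new): [I M O]
  6. access J: MISS, evict I. Cache (old->new): [M O J]
  7. access I: MISS, evict M. Cache (old->new): [O J I]
  8. access M: MISS, evict O. Cache (old->new): [J I M]
  9. access I: HIT. Cache (old->new): [J I M]
  10. access M: HIT. Cache (old->new): [J I M]
  11. access M: HIT. Cache (old->new): [J I M]
  12. access J: HIT. Cache (old->new): [J I M]
  13. access M: HIT. Cache (old->new): [J I M]
  14. access M: HIT. Cache (old->new): [J I M]
  15. access J: HIT. Cache (old->new): [J I M]
  16. access I: HIT. Cache (old->new): [J I M]
  17. access M: HIT. Cache (old->new): [J I M]
  18. access M: HIT. Cache (old->new): [J I M]
  19. access M: HIT. Cache (old->new): [J I M]
  20. access D: MISS, evict J. Cache (old->new): [I M D]
  21. access P: MISS, evict I. Cache (old->new): [M D P]
  22. access M: HIT. Cache (old->new): [M D P]
  23. access M: HIT. Cache (old->new): [M D P]
  24. access M: HIT. Cache (old->new): [M D P]
  25. access M: HIT. Cache (old->new): [M D P]
  26. access M: HIT. Cache (old->new): [M D P]
  27. access D: HIT. Cache (old->new): [M D P]
Total: 19 hits, 8 misses, 5 evictions

Answer: D M P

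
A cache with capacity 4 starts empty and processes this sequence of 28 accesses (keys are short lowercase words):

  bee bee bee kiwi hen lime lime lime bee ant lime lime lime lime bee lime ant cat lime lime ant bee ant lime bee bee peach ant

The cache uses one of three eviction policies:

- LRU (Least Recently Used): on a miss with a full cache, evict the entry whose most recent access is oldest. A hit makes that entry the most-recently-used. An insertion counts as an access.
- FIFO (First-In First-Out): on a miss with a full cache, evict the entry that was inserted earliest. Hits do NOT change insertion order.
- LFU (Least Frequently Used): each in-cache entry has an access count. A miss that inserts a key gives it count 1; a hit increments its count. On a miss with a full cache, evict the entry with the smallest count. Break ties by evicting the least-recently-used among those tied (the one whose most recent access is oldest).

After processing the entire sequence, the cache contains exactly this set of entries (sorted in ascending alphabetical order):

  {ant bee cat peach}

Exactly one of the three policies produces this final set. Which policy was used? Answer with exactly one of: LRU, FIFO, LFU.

Answer: FIFO

Derivation:
Simulating under each policy and comparing final sets:
  LRU: final set = {ant bee lime peach} -> differs
  FIFO: final set = {ant bee cat peach} -> MATCHES target
  LFU: final set = {ant bee lime peach} -> differs
Only FIFO produces the target set.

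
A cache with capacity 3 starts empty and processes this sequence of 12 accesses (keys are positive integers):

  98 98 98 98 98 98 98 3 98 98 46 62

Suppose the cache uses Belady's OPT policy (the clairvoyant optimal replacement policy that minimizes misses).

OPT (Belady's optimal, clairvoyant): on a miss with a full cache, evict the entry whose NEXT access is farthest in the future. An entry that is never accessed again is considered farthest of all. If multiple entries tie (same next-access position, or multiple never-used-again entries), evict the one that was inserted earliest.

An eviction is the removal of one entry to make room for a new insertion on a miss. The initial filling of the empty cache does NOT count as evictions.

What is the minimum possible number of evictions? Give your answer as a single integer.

OPT (Belady) simulation (capacity=3):
  1. access 98: MISS. Cache: [98]
  2. access 98: HIT. Next use of 98: step 3. Cache: [98]
  3. access 98: HIT. Next use of 98: step 4. Cache: [98]
  4. access 98: HIT. Next use of 98: step 5. Cache: [98]
  5. access 98: HIT. Next use of 98: step 6. Cache: [98]
  6. access 98: HIT. Next use of 98: step 7. Cache: [98]
  7. access 98: HIT. Next use of 98: step 9. Cache: [98]
  8. access 3: MISS. Cache: [98 3]
  9. access 98: HIT. Next use of 98: step 10. Cache: [98 3]
  10. access 98: HIT. Next use of 98: never. Cache: [98 3]
  11. access 46: MISS. Cache: [98 3 46]
  12. access 62: MISS, evict 98 (next use: never). Cache: [3 46 62]
Total: 8 hits, 4 misses, 1 evictions

Answer: 1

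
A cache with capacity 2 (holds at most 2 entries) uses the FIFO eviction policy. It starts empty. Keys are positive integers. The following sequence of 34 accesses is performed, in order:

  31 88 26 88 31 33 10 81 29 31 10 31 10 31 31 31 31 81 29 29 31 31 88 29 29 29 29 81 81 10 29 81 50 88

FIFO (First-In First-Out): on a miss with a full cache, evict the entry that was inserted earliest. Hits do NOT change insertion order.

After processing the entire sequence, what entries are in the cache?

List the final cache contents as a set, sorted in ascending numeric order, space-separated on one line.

Answer: 50 88

Derivation:
FIFO simulation (capacity=2):
  1. access 31: MISS. Cache (old->new): [31]
  2. access 88: MISS. Cache (old->new): [31 88]
  3. access 26: MISS, evict 31. Cache (old->new): [88 26]
  4. access 88: HIT. Cache (old->new): [88 26]
  5. access 31: MISS, evict 88. Cache (old->new): [26 31]
  6. access 33: MISS, evict 26. Cache (old->new): [31 33]
  7. access 10: MISS, evict 31. Cache (old->new): [33 10]
  8. access 81: MISS, evict 33. Cache (old->new): [10 81]
  9. access 29: MISS, evict 10. Cache (old->new): [81 29]
  10. access 31: MISS, evict 81. Cache (old->new): [29 31]
  11. access 10: MISS, evict 29. Cache (old->new): [31 10]
  12. access 31: HIT. Cache (old->new): [31 10]
  13. access 10: HIT. Cache (old->new): [31 10]
  14. access 31: HIT. Cache (old->new): [31 10]
  15. access 31: HIT. Cache (old->new): [31 10]
  16. access 31: HIT. Cache (old->new): [31 10]
  17. access 31: HIT. Cache (old->new): [31 10]
  18. access 81: MISS, evict 31. Cache (old->new): [10 81]
  19. access 29: MISS, evict 10. Cache (old->new): [81 29]
  20. access 29: HIT. Cache (old->new): [81 29]
  21. access 31: MISS, evict 81. Cache (old->new): [29 31]
  22. access 31: HIT. Cache (old->new): [29 31]
  23. access 88: MISS, evict 29. Cache (old->new): [31 88]
  24. access 29: MISS, evict 31. Cache (old->new): [88 29]
  25. access 29: HIT. Cache (old->new): [88 29]
  26. access 29: HIT. Cache (old->new): [88 29]
  27. access 29: HIT. Cache (old->new): [88 29]
  28. access 81: MISS, evict 88. Cache (old->new): [29 81]
  29. access 81: HIT. Cache (old->new): [29 81]
  30. access 10: MISS, evict 29. Cache (old->new): [81 10]
  31. access 29: MISS, evict 81. Cache (old->new): [10 29]
  32. access 81: MISS, evict 10. Cache (old->new): [29 81]
  33. access 50: MISS, evict 29. Cache (old->new): [81 50]
  34. access 88: MISS, evict 81. Cache (old->new): [50 88]
Total: 13 hits, 21 misses, 19 evictions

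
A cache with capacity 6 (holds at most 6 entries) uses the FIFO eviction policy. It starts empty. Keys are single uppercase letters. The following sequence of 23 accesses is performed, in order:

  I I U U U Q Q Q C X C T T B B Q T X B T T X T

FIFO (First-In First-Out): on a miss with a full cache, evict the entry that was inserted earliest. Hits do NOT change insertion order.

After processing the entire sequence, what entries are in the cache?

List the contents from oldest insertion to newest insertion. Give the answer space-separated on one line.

Answer: U Q C X T B

Derivation:
FIFO simulation (capacity=6):
  1. access I: MISS. Cache (old->new): [I]
  2. access I: HIT. Cache (old->new): [I]
  3. access U: MISS. Cache (old->new): [I U]
  4. access U: HIT. Cache (old->new): [I U]
  5. access U: HIT. Cache (old->new): [I U]
  6. access Q: MISS. Cache (old->new): [I U Q]
  7. access Q: HIT. Cache (old->new): [I U Q]
  8. access Q: HIT. Cache (old->new): [I U Q]
  9. access C: MISS. Cache (old->new): [I U Q C]
  10. access X: MISS. Cache (old->new): [I U Q C X]
  11. access C: HIT. Cache (old->new): [I U Q C X]
  12. access T: MISS. Cache (old->new): [I U Q C X T]
  13. access T: HIT. Cache (old->new): [I U Q C X T]
  14. access B: MISS, evict I. Cache (old->new): [U Q C X T B]
  15. access B: HIT. Cache (old->new): [U Q C X T B]
  16. access Q: HIT. Cache (old->new): [U Q C X T B]
  17. access T: HIT. Cache (old->new): [U Q C X T B]
  18. access X: HIT. Cache (old->new): [U Q C X T B]
  19. access B: HIT. Cache (old->new): [U Q C X T B]
  20. access T: HIT. Cache (old->new): [U Q C X T B]
  21. access T: HIT. Cache (old->new): [U Q C X T B]
  22. access X: HIT. Cache (old->new): [U Q C X T B]
  23. access T: HIT. Cache (old->new): [U Q C X T B]
Total: 16 hits, 7 misses, 1 evictions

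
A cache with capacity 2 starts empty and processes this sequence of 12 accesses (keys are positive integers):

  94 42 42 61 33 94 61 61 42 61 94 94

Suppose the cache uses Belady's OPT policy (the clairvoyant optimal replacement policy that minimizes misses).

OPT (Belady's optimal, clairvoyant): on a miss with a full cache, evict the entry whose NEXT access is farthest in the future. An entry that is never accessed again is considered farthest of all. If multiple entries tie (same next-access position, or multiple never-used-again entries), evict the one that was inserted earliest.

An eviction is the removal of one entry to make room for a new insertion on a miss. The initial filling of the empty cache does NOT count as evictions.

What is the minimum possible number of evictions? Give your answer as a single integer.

OPT (Belady) simulation (capacity=2):
  1. access 94: MISS. Cache: [94]
  2. access 42: MISS. Cache: [94 42]
  3. access 42: HIT. Next use of 42: step 9. Cache: [94 42]
  4. access 61: MISS, evict 42 (next use: step 9). Cache: [94 61]
  5. access 33: MISS, evict 61 (next use: step 7). Cache: [94 33]
  6. access 94: HIT. Next use of 94: step 11. Cache: [94 33]
  7. access 61: MISS, evict 33 (next use: never). Cache: [94 61]
  8. access 61: HIT. Next use of 61: step 10. Cache: [94 61]
  9. access 42: MISS, evict 94 (next use: step 11). Cache: [61 42]
  10. access 61: HIT. Next use of 61: never. Cache: [61 42]
  11. access 94: MISS, evict 61 (next use: never). Cache: [42 94]
  12. access 94: HIT. Next use of 94: never. Cache: [42 94]
Total: 5 hits, 7 misses, 5 evictions

Answer: 5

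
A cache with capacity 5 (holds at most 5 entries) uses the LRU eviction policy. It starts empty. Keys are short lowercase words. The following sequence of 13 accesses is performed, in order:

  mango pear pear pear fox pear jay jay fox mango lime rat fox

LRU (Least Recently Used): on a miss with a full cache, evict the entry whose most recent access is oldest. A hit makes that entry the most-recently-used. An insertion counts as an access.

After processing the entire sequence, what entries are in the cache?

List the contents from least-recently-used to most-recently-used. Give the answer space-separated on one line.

Answer: jay mango lime rat fox

Derivation:
LRU simulation (capacity=5):
  1. access mango: MISS. Cache (LRU->MRU): [mango]
  2. access pear: MISS. Cache (LRU->MRU): [mango pear]
  3. access pear: HIT. Cache (LRU->MRU): [mango pear]
  4. access pear: HIT. Cache (LRU->MRU): [mango pear]
  5. access fox: MISS. Cache (LRU->MRU): [mango pear fox]
  6. access pear: HIT. Cache (LRU->MRU): [mango fox pear]
  7. access jay: MISS. Cache (LRU->MRU): [mango fox pear jay]
  8. access jay: HIT. Cache (LRU->MRU): [mango fox pear jay]
  9. access fox: HIT. Cache (LRU->MRU): [mango pear jay fox]
  10. access mango: HIT. Cache (LRU->MRU): [pear jay fox mango]
  11. access lime: MISS. Cache (LRU->MRU): [pear jay fox mango lime]
  12. access rat: MISS, evict pear. Cache (LRU->MRU): [jay fox mango lime rat]
  13. access fox: HIT. Cache (LRU->MRU): [jay mango lime rat fox]
Total: 7 hits, 6 misses, 1 evictions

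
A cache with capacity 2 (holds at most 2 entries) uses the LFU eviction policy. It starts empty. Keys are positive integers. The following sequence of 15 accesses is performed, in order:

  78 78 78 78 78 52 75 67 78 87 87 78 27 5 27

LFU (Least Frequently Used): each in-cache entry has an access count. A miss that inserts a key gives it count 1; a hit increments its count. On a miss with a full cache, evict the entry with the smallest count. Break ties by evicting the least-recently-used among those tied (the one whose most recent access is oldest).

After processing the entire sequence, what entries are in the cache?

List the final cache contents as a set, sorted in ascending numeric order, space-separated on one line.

LFU simulation (capacity=2):
  1. access 78: MISS. Cache: [78(c=1)]
  2. access 78: HIT, count now 2. Cache: [78(c=2)]
  3. access 78: HIT, count now 3. Cache: [78(c=3)]
  4. access 78: HIT, count now 4. Cache: [78(c=4)]
  5. access 78: HIT, count now 5. Cache: [78(c=5)]
  6. access 52: MISS. Cache: [52(c=1) 78(c=5)]
  7. access 75: MISS, evict 52(c=1). Cache: [75(c=1) 78(c=5)]
  8. access 67: MISS, evict 75(c=1). Cache: [67(c=1) 78(c=5)]
  9. access 78: HIT, count now 6. Cache: [67(c=1) 78(c=6)]
  10. access 87: MISS, evict 67(c=1). Cache: [87(c=1) 78(c=6)]
  11. access 87: HIT, count now 2. Cache: [87(c=2) 78(c=6)]
  12. access 78: HIT, count now 7. Cache: [87(c=2) 78(c=7)]
  13. access 27: MISS, evict 87(c=2). Cache: [27(c=1) 78(c=7)]
  14. access 5: MISS, evict 27(c=1). Cache: [5(c=1) 78(c=7)]
  15. access 27: MISS, evict 5(c=1). Cache: [27(c=1) 78(c=7)]
Total: 7 hits, 8 misses, 6 evictions

Answer: 27 78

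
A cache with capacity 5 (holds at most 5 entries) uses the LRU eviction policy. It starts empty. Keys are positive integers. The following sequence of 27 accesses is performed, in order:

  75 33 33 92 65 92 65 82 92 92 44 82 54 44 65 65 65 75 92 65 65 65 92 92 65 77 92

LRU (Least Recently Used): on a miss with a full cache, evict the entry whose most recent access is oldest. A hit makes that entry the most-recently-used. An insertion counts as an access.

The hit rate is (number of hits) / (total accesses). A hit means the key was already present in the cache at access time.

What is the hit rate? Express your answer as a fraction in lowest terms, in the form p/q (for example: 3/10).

LRU simulation (capacity=5):
  1. access 75: MISS. Cache (LRU->MRU): [75]
  2. access 33: MISS. Cache (LRU->MRU): [75 33]
  3. access 33: HIT. Cache (LRU->MRU): [75 33]
  4. access 92: MISS. Cache (LRU->MRU): [75 33 92]
  5. access 65: MISS. Cache (LRU->MRU): [75 33 92 65]
  6. access 92: HIT. Cache (LRU->MRU): [75 33 65 92]
  7. access 65: HIT. Cache (LRU->MRU): [75 33 92 65]
  8. access 82: MISS. Cache (LRU->MRU): [75 33 92 65 82]
  9. access 92: HIT. Cache (LRU->MRU): [75 33 65 82 92]
  10. access 92: HIT. Cache (LRU->MRU): [75 33 65 82 92]
  11. access 44: MISS, evict 75. Cache (LRU->MRU): [33 65 82 92 44]
  12. access 82: HIT. Cache (LRU->MRU): [33 65 92 44 82]
  13. access 54: MISS, evict 33. Cache (LRU->MRU): [65 92 44 82 54]
  14. access 44: HIT. Cache (LRU->MRU): [65 92 82 54 44]
  15. access 65: HIT. Cache (LRU->MRU): [92 82 54 44 65]
  16. access 65: HIT. Cache (LRU->MRU): [92 82 54 44 65]
  17. access 65: HIT. Cache (LRU->MRU): [92 82 54 44 65]
  18. access 75: MISS, evict 92. Cache (LRU->MRU): [82 54 44 65 75]
  19. access 92: MISS, evict 82. Cache (LRU->MRU): [54 44 65 75 92]
  20. access 65: HIT. Cache (LRU->MRU): [54 44 75 92 65]
  21. access 65: HIT. Cache (LRU->MRU): [54 44 75 92 65]
  22. access 65: HIT. Cache (LRU->MRU): [54 44 75 92 65]
  23. access 92: HIT. Cache (LRU->MRU): [54 44 75 65 92]
  24. access 92: HIT. Cache (LRU->MRU): [54 44 75 65 92]
  25. access 65: HIT. Cache (LRU->MRU): [54 44 75 92 65]
  26. access 77: MISS, evict 54. Cache (LRU->MRU): [44 75 92 65 77]
  27. access 92: HIT. Cache (LRU->MRU): [44 75 65 77 92]
Total: 17 hits, 10 misses, 5 evictions

Hit rate = 17/27

Answer: 17/27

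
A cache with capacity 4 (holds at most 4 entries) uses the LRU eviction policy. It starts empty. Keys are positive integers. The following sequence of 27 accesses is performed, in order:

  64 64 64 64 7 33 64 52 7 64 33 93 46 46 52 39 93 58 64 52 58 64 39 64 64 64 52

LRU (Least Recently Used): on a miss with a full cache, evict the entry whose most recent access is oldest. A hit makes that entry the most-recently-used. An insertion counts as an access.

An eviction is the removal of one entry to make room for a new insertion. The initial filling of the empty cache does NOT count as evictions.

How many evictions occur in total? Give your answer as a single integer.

Answer: 8

Derivation:
LRU simulation (capacity=4):
  1. access 64: MISS. Cache (LRU->MRU): [64]
  2. access 64: HIT. Cache (LRU->MRU): [64]
  3. access 64: HIT. Cache (LRU->MRU): [64]
  4. access 64: HIT. Cache (LRU->MRU): [64]
  5. access 7: MISS. Cache (LRU->MRU): [64 7]
  6. access 33: MISS. Cache (LRU->MRU): [64 7 33]
  7. access 64: HIT. Cache (LRU->MRU): [7 33 64]
  8. access 52: MISS. Cache (LRU->MRU): [7 33 64 52]
  9. access 7: HIT. Cache (LRU->MRU): [33 64 52 7]
  10. access 64: HIT. Cache (LRU->MRU): [33 52 7 64]
  11. access 33: HIT. Cache (LRU->MRU): [52 7 64 33]
  12. access 93: MISS, evict 52. Cache (LRU->MRU): [7 64 33 93]
  13. access 46: MISS, evict 7. Cache (LRU->MRU): [64 33 93 46]
  14. access 46: HIT. Cache (LRU->MRU): [64 33 93 46]
  15. access 52: MISS, evict 64. Cache (LRU->MRU): [33 93 46 52]
  16. access 39: MISS, evict 33. Cache (LRU->MRU): [93 46 52 39]
  17. access 93: HIT. Cache (LRU->MRU): [46 52 39 93]
  18. access 58: MISS, evict 46. Cache (LRU->MRU): [52 39 93 58]
  19. access 64: MISS, evict 52. Cache (LRU->MRU): [39 93 58 64]
  20. access 52: MISS, evict 39. Cache (LRU->MRU): [93 58 64 52]
  21. access 58: HIT. Cache (LRU->MRU): [93 64 52 58]
  22. access 64: HIT. Cache (LRU->MRU): [93 52 58 64]
  23. access 39: MISS, evict 93. Cache (LRU->MRU): [52 58 64 39]
  24. access 64: HIT. Cache (LRU->MRU): [52 58 39 64]
  25. access 64: HIT. Cache (LRU->MRU): [52 58 39 64]
  26. access 64: HIT. Cache (LRU->MRU): [52 58 39 64]
  27. access 52: HIT. Cache (LRU->MRU): [58 39 64 52]
Total: 15 hits, 12 misses, 8 evictions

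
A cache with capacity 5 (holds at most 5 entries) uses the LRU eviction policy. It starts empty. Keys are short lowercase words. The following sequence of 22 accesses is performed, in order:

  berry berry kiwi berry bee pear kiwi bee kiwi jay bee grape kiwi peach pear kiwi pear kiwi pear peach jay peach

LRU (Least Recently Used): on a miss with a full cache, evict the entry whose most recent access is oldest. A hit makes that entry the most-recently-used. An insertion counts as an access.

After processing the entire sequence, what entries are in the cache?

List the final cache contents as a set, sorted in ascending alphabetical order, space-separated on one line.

LRU simulation (capacity=5):
  1. access berry: MISS. Cache (LRU->MRU): [berry]
  2. access berry: HIT. Cache (LRU->MRU): [berry]
  3. access kiwi: MISS. Cache (LRU->MRU): [berry kiwi]
  4. access berry: HIT. Cache (LRU->MRU): [kiwi berry]
  5. access bee: MISS. Cache (LRU->MRU): [kiwi berry bee]
  6. access pear: MISS. Cache (LRU->MRU): [kiwi berry bee pear]
  7. access kiwi: HIT. Cache (LRU->MRU): [berry bee pear kiwi]
  8. access bee: HIT. Cache (LRU->MRU): [berry pear kiwi bee]
  9. access kiwi: HIT. Cache (LRU->MRU): [berry pear bee kiwi]
  10. access jay: MISS. Cache (LRU->MRU): [berry pear bee kiwi jay]
  11. access bee: HIT. Cache (LRU->MRU): [berry pear kiwi jay bee]
  12. access grape: MISS, evict berry. Cache (LRU->MRU): [pear kiwi jay bee grape]
  13. access kiwi: HIT. Cache (LRU->MRU): [pear jay bee grape kiwi]
  14. access peach: MISS, evict pear. Cache (LRU->MRU): [jay bee grape kiwi peach]
  15. access pear: MISS, evict jay. Cache (LRU->MRU): [bee grape kiwi peach pear]
  16. access kiwi: HIT. Cache (LRU->MRU): [bee grape peach pear kiwi]
  17. access pear: HIT. Cache (LRU->MRU): [bee grape peach kiwi pear]
  18. access kiwi: HIT. Cache (LRU->MRU): [bee grape peach pear kiwi]
  19. access pear: HIT. Cache (LRU->MRU): [bee grape peach kiwi pear]
  20. access peach: HIT. Cache (LRU->MRU): [bee grape kiwi pear peach]
  21. access jay: MISS, evict bee. Cache (LRU->MRU): [grape kiwi pear peach jay]
  22. access peach: HIT. Cache (LRU->MRU): [grape kiwi pear jay peach]
Total: 13 hits, 9 misses, 4 evictions

Answer: grape jay kiwi peach pear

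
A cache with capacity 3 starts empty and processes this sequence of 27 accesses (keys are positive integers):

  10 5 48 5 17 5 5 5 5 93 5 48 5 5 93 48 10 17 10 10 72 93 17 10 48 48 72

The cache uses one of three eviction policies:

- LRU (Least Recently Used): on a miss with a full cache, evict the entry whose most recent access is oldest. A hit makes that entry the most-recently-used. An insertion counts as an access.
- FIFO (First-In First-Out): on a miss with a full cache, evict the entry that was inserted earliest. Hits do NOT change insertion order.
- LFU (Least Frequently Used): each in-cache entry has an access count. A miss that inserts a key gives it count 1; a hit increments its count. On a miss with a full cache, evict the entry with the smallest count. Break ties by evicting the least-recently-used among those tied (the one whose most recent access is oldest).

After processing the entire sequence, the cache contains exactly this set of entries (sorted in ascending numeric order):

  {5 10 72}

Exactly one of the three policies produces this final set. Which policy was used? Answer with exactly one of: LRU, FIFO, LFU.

Answer: LFU

Derivation:
Simulating under each policy and comparing final sets:
  LRU: final set = {10 48 72} -> differs
  FIFO: final set = {10 48 72} -> differs
  LFU: final set = {5 10 72} -> MATCHES target
Only LFU produces the target set.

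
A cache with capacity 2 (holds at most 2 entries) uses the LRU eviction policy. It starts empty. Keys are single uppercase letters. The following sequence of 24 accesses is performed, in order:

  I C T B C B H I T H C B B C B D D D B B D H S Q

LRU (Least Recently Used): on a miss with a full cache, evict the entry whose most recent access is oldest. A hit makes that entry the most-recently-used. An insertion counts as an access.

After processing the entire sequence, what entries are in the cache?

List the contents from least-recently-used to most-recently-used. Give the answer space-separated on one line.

LRU simulation (capacity=2):
  1. access I: MISS. Cache (LRU->MRU): [I]
  2. access C: MISS. Cache (LRU->MRU): [I C]
  3. access T: MISS, evict I. Cache (LRU->MRU): [C T]
  4. access B: MISS, evict C. Cache (LRU->MRU): [T B]
  5. access C: MISS, evict T. Cache (LRU->MRU): [B C]
  6. access B: HIT. Cache (LRU->MRU): [C B]
  7. access H: MISS, evict C. Cache (LRU->MRU): [B H]
  8. access I: MISS, evict B. Cache (LRU->MRU): [H I]
  9. access T: MISS, evict H. Cache (LRU->MRU): [I T]
  10. access H: MISS, evict I. Cache (LRU->MRU): [T H]
  11. access C: MISS, evict T. Cache (LRU->MRU): [H C]
  12. access B: MISS, evict H. Cache (LRU->MRU): [C B]
  13. access B: HIT. Cache (LRU->MRU): [C B]
  14. access C: HIT. Cache (LRU->MRU): [B C]
  15. access B: HIT. Cache (LRU->MRU): [C B]
  16. access D: MISS, evict C. Cache (LRU->MRU): [B D]
  17. access D: HIT. Cache (LRU->MRU): [B D]
  18. access D: HIT. Cache (LRU->MRU): [B D]
  19. access B: HIT. Cache (LRU->MRU): [D B]
  20. access B: HIT. Cache (LRU->MRU): [D B]
  21. access D: HIT. Cache (LRU->MRU): [B D]
  22. access H: MISS, evict B. Cache (LRU->MRU): [D H]
  23. access S: MISS, evict D. Cache (LRU->MRU): [H S]
  24. access Q: MISS, evict H. Cache (LRU->MRU): [S Q]
Total: 9 hits, 15 misses, 13 evictions

Answer: S Q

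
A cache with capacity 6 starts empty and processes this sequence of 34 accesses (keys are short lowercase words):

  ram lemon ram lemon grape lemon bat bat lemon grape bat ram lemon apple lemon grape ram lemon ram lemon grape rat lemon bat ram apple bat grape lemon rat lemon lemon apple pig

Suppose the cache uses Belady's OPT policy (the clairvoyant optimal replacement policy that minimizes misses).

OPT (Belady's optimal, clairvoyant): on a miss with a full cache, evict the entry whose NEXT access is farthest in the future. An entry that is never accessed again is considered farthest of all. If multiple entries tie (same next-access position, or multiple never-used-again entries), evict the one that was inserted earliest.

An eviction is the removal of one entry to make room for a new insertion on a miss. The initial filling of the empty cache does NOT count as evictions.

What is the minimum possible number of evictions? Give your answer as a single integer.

Answer: 1

Derivation:
OPT (Belady) simulation (capacity=6):
  1. access ram: MISS. Cache: [ram]
  2. access lemon: MISS. Cache: [ram lemon]
  3. access ram: HIT. Next use of ram: step 12. Cache: [ram lemon]
  4. access lemon: HIT. Next use of lemon: step 6. Cache: [ram lemon]
  5. access grape: MISS. Cache: [ram lemon grape]
  6. access lemon: HIT. Next use of lemon: step 9. Cache: [ram lemon grape]
  7. access bat: MISS. Cache: [ram lemon grape bat]
  8. access bat: HIT. Next use of bat: step 11. Cache: [ram lemon grape bat]
  9. access lemon: HIT. Next use of lemon: step 13. Cache: [ram lemon grape bat]
  10. access grape: HIT. Next use of grape: step 16. Cache: [ram lemon grape bat]
  11. access bat: HIT. Next use of bat: step 24. Cache: [ram lemon grape bat]
  12. access ram: HIT. Next use of ram: step 17. Cache: [ram lemon grape bat]
  13. access lemon: HIT. Next use of lemon: step 15. Cache: [ram lemon grape bat]
  14. access apple: MISS. Cache: [ram lemon grape bat apple]
  15. access lemon: HIT. Next use of lemon: step 18. Cache: [ram lemon grape bat apple]
  16. access grape: HIT. Next use of grape: step 21. Cache: [ram lemon grape bat apple]
  17. access ram: HIT. Next use of ram: step 19. Cache: [ram lemon grape bat apple]
  18. access lemon: HIT. Next use of lemon: step 20. Cache: [ram lemon grape bat apple]
  19. access ram: HIT. Next use of ram: step 25. Cache: [ram lemon grape bat apple]
  20. access lemon: HIT. Next use of lemon: step 23. Cache: [ram lemon grape bat apple]
  21. access grape: HIT. Next use of grape: step 28. Cache: [ram lemon grape bat apple]
  22. access rat: MISS. Cache: [ram lemon grape bat apple rat]
  23. access lemon: HIT. Next use of lemon: step 29. Cache: [ram lemon grape bat apple rat]
  24. access bat: HIT. Next use of bat: step 27. Cache: [ram lemon grape bat apple rat]
  25. access ram: HIT. Next use of ram: never. Cache: [ram lemon grape bat apple rat]
  26. access apple: HIT. Next use of apple: step 33. Cache: [ram lemon grape bat apple rat]
  27. access bat: HIT. Next use of bat: never. Cache: [ram lemon grape bat apple rat]
  28. access grape: HIT. Next use of grape: never. Cache: [ram lemon grape bat apple rat]
  29. access lemon: HIT. Next use of lemon: step 31. Cache: [ram lemon grape bat apple rat]
  30. access rat: HIT. Next use of rat: never. Cache: [ram lemon grape bat apple rat]
  31. access lemon: HIT. Next use of lemon: step 32. Cache: [ram lemon grape bat apple rat]
  32. access lemon: HIT. Next use of lemon: never. Cache: [ram lemon grape bat apple rat]
  33. access apple: HIT. Next use of apple: never. Cache: [ram lemon grape bat apple rat]
  34. access pig: MISS, evict ram (next use: never). Cache: [lemon grape bat apple rat pig]
Total: 27 hits, 7 misses, 1 evictions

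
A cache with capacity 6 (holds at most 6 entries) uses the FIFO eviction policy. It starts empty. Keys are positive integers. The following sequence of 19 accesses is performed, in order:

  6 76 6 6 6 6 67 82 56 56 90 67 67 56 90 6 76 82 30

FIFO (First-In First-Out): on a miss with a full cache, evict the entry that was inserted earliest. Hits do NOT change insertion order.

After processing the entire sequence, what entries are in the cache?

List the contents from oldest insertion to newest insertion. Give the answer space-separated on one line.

Answer: 76 67 82 56 90 30

Derivation:
FIFO simulation (capacity=6):
  1. access 6: MISS. Cache (old->new): [6]
  2. access 76: MISS. Cache (old->new): [6 76]
  3. access 6: HIT. Cache (old->new): [6 76]
  4. access 6: HIT. Cache (old->new): [6 76]
  5. access 6: HIT. Cache (old->new): [6 76]
  6. access 6: HIT. Cache (old->new): [6 76]
  7. access 67: MISS. Cache (old->new): [6 76 67]
  8. access 82: MISS. Cache (old->new): [6 76 67 82]
  9. access 56: MISS. Cache (old->new): [6 76 67 82 56]
  10. access 56: HIT. Cache (old->new): [6 76 67 82 56]
  11. access 90: MISS. Cache (old->new): [6 76 67 82 56 90]
  12. access 67: HIT. Cache (old->new): [6 76 67 82 56 90]
  13. access 67: HIT. Cache (old->new): [6 76 67 82 56 90]
  14. access 56: HIT. Cache (old->new): [6 76 67 82 56 90]
  15. access 90: HIT. Cache (old->new): [6 76 67 82 56 90]
  16. access 6: HIT. Cache (old->new): [6 76 67 82 56 90]
  17. access 76: HIT. Cache (old->new): [6 76 67 82 56 90]
  18. access 82: HIT. Cache (old->new): [6 76 67 82 56 90]
  19. access 30: MISS, evict 6. Cache (old->new): [76 67 82 56 90 30]
Total: 12 hits, 7 misses, 1 evictions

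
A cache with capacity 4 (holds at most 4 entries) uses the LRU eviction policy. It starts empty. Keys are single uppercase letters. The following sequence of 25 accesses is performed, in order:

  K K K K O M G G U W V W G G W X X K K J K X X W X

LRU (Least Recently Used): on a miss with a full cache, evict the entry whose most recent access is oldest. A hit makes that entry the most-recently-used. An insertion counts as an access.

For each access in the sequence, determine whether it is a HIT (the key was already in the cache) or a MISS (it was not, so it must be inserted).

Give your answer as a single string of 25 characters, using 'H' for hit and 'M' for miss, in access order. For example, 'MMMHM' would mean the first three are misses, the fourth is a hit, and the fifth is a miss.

Answer: MHHHMMMHMMMHHHHMHMHMHHHHH

Derivation:
LRU simulation (capacity=4):
  1. access K: MISS. Cache (LRU->MRU): [K]
  2. access K: HIT. Cache (LRU->MRU): [K]
  3. access K: HIT. Cache (LRU->MRU): [K]
  4. access K: HIT. Cache (LRU->MRU): [K]
  5. access O: MISS. Cache (LRU->MRU): [K O]
  6. access M: MISS. Cache (LRU->MRU): [K O M]
  7. access G: MISS. Cache (LRU->MRU): [K O M G]
  8. access G: HIT. Cache (LRU->MRU): [K O M G]
  9. access U: MISS, evict K. Cache (LRU->MRU): [O M G U]
  10. access W: MISS, evict O. Cache (LRU->MRU): [M G U W]
  11. access V: MISS, evict M. Cache (LRU->MRU): [G U W V]
  12. access W: HIT. Cache (LRU->MRU): [G U V W]
  13. access G: HIT. Cache (LRU->MRU): [U V W G]
  14. access G: HIT. Cache (LRU->MRU): [U V W G]
  15. access W: HIT. Cache (LRU->MRU): [U V G W]
  16. access X: MISS, evict U. Cache (LRU->MRU): [V G W X]
  17. access X: HIT. Cache (LRU->MRU): [V G W X]
  18. access K: MISS, evict V. Cache (LRU->MRU): [G W X K]
  19. access K: HIT. Cache (LRU->MRU): [G W X K]
  20. access J: MISS, evict G. Cache (LRU->MRU): [W X K J]
  21. access K: HIT. Cache (LRU->MRU): [W X J K]
  22. access X: HIT. Cache (LRU->MRU): [W J K X]
  23. access X: HIT. Cache (LRU->MRU): [W J K X]
  24. access W: HIT. Cache (LRU->MRU): [J K X W]
  25. access X: HIT. Cache (LRU->MRU): [J K W X]
Total: 15 hits, 10 misses, 6 evictions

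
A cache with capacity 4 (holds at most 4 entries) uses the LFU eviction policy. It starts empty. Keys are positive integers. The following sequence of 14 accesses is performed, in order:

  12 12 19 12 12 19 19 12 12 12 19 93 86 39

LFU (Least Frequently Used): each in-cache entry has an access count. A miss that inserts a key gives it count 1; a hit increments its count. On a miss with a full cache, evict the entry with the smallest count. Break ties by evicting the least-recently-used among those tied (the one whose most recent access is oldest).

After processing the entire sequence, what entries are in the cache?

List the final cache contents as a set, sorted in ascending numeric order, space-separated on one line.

Answer: 12 19 39 86

Derivation:
LFU simulation (capacity=4):
  1. access 12: MISS. Cache: [12(c=1)]
  2. access 12: HIT, count now 2. Cache: [12(c=2)]
  3. access 19: MISS. Cache: [19(c=1) 12(c=2)]
  4. access 12: HIT, count now 3. Cache: [19(c=1) 12(c=3)]
  5. access 12: HIT, count now 4. Cache: [19(c=1) 12(c=4)]
  6. access 19: HIT, count now 2. Cache: [19(c=2) 12(c=4)]
  7. access 19: HIT, count now 3. Cache: [19(c=3) 12(c=4)]
  8. access 12: HIT, count now 5. Cache: [19(c=3) 12(c=5)]
  9. access 12: HIT, count now 6. Cache: [19(c=3) 12(c=6)]
  10. access 12: HIT, count now 7. Cache: [19(c=3) 12(c=7)]
  11. access 19: HIT, count now 4. Cache: [19(c=4) 12(c=7)]
  12. access 93: MISS. Cache: [93(c=1) 19(c=4) 12(c=7)]
  13. access 86: MISS. Cache: [93(c=1) 86(c=1) 19(c=4) 12(c=7)]
  14. access 39: MISS, evict 93(c=1). Cache: [86(c=1) 39(c=1) 19(c=4) 12(c=7)]
Total: 9 hits, 5 misses, 1 evictions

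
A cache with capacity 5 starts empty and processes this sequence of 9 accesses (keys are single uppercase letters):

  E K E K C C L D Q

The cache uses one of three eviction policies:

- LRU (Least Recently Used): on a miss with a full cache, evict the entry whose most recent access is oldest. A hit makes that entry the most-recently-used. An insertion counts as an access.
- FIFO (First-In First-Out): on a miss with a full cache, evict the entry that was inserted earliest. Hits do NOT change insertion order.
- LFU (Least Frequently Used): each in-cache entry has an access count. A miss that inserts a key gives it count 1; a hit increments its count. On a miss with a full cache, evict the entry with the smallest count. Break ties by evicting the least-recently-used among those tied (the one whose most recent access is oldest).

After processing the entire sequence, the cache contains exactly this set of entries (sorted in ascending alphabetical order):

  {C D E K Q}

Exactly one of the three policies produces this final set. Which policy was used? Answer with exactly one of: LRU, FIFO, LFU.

Answer: LFU

Derivation:
Simulating under each policy and comparing final sets:
  LRU: final set = {C D K L Q} -> differs
  FIFO: final set = {C D K L Q} -> differs
  LFU: final set = {C D E K Q} -> MATCHES target
Only LFU produces the target set.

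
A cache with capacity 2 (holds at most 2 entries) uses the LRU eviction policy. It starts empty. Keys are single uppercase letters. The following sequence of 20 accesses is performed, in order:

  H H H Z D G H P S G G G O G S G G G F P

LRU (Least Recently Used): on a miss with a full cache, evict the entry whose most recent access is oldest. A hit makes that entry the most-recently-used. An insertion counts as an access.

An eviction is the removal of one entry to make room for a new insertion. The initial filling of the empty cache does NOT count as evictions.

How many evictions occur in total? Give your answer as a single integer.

LRU simulation (capacity=2):
  1. access H: MISS. Cache (LRU->MRU): [H]
  2. access H: HIT. Cache (LRU->MRU): [H]
  3. access H: HIT. Cache (LRU->MRU): [H]
  4. access Z: MISS. Cache (LRU->MRU): [H Z]
  5. access D: MISS, evict H. Cache (LRU->MRU): [Z D]
  6. access G: MISS, evict Z. Cache (LRU->MRU): [D G]
  7. access H: MISS, evict D. Cache (LRU->MRU): [G H]
  8. access P: MISS, evict G. Cache (LRU->MRU): [H P]
  9. access S: MISS, evict H. Cache (LRU->MRU): [P S]
  10. access G: MISS, evict P. Cache (LRU->MRU): [S G]
  11. access G: HIT. Cache (LRU->MRU): [S G]
  12. access G: HIT. Cache (LRU->MRU): [S G]
  13. access O: MISS, evict S. Cache (LRU->MRU): [G O]
  14. access G: HIT. Cache (LRU->MRU): [O G]
  15. access S: MISS, evict O. Cache (LRU->MRU): [G S]
  16. access G: HIT. Cache (LRU->MRU): [S G]
  17. access G: HIT. Cache (LRU->MRU): [S G]
  18. access G: HIT. Cache (LRU->MRU): [S G]
  19. access F: MISS, evict S. Cache (LRU->MRU): [G F]
  20. access P: MISS, evict G. Cache (LRU->MRU): [F P]
Total: 8 hits, 12 misses, 10 evictions

Answer: 10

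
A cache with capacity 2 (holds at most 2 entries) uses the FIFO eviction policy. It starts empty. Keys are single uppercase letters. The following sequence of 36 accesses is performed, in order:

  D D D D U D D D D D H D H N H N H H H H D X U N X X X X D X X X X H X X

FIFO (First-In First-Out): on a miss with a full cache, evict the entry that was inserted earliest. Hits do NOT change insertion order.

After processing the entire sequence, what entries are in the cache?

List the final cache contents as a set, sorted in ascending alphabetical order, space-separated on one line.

Answer: H X

Derivation:
FIFO simulation (capacity=2):
  1. access D: MISS. Cache (old->new): [D]
  2. access D: HIT. Cache (old->new): [D]
  3. access D: HIT. Cache (old->new): [D]
  4. access D: HIT. Cache (old->new): [D]
  5. access U: MISS. Cache (old->new): [D U]
  6. access D: HIT. Cache (old->new): [D U]
  7. access D: HIT. Cache (old->new): [D U]
  8. access D: HIT. Cache (old->new): [D U]
  9. access D: HIT. Cache (old->new): [D U]
  10. access D: HIT. Cache (old->new): [D U]
  11. access H: MISS, evict D. Cache (old->new): [U H]
  12. access D: MISS, evict U. Cache (old->new): [H D]
  13. access H: HIT. Cache (old->new): [H D]
  14. access N: MISS, evict H. Cache (old->new): [D N]
  15. access H: MISS, evict D. Cache (old->new): [N H]
  16. access N: HIT. Cache (old->new): [N H]
  17. access H: HIT. Cache (old->new): [N H]
  18. access H: HIT. Cache (old->new): [N H]
  19. access H: HIT. Cache (old->new): [N H]
  20. access H: HIT. Cache (old->new): [N H]
  21. access D: MISS, evict N. Cache (old->new): [H D]
  22. access X: MISS, evict H. Cache (old->new): [D X]
  23. access U: MISS, evict D. Cache (old->new): [X U]
  24. access N: MISS, evict X. Cache (old->new): [U N]
  25. access X: MISS, evict U. Cache (old->new): [N X]
  26. access X: HIT. Cache (old->new): [N X]
  27. access X: HIT. Cache (old->new): [N X]
  28. access X: HIT. Cache (old->new): [N X]
  29. access D: MISS, evict N. Cache (old->new): [X D]
  30. access X: HIT. Cache (old->new): [X D]
  31. access X: HIT. Cache (old->new): [X D]
  32. access X: HIT. Cache (old->new): [X D]
  33. access X: HIT. Cache (old->new): [X D]
  34. access H: MISS, evict X. Cache (old->new): [D H]
  35. access X: MISS, evict D. Cache (old->new): [H X]
  36. access X: HIT. Cache (old->new): [H X]
Total: 22 hits, 14 misses, 12 evictions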